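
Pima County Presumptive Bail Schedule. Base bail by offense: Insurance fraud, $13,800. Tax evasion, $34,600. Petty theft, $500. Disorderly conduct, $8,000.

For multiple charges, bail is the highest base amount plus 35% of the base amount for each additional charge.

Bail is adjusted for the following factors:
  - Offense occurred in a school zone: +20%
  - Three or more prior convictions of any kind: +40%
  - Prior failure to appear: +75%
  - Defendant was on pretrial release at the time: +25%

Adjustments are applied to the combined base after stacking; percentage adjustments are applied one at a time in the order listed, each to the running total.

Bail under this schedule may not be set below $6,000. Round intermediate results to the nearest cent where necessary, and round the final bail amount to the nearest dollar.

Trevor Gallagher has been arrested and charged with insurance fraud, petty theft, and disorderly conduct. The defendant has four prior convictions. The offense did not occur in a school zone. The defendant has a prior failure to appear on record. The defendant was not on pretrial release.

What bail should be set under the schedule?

Base amounts from the schedule: insurance fraud $13,800; petty theft $500; disorderly conduct $8,000.
Stacking rule: highest base plus 35% of each additional charge. Highest is insurance fraud at $13,800. Additional: $500 × 35% = $175; $8,000 × 35% = $2,800. Combined base = $13,800 + $2,975 = $16,775.
Three or more prior convictions of any kind (+40%): $16,775 × 1.4 = $23,485.
Prior failure to appear (+75%): $23,485 × 1.75 = $41,098.75.
$41,098.75 is at or above the $6,000 minimum.
Rounded to the nearest dollar: $41,099.

$41,099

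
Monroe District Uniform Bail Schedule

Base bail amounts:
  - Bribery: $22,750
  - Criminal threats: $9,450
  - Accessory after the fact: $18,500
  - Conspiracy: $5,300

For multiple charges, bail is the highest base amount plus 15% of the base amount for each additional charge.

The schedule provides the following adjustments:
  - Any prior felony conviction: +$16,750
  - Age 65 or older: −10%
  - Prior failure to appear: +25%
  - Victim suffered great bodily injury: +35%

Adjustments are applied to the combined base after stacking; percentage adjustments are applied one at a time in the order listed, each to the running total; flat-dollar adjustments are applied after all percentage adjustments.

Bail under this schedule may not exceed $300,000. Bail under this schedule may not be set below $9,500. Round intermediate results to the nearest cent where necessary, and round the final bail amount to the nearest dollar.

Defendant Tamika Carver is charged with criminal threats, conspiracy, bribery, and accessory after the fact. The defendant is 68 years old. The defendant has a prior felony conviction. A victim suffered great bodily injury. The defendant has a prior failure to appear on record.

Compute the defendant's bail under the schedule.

Base amounts from the schedule: criminal threats $9,450; conspiracy $5,300; bribery $22,750; accessory after the fact $18,500.
Stacking rule: highest base plus 15% of each additional charge. Highest is bribery at $22,750. Additional: $9,450 × 15% = $1,417.50; $5,300 × 15% = $795; $18,500 × 15% = $2,775. Combined base = $22,750 + $4,987.50 = $27,737.50.
Age 65 or older (−10%): $27,737.50 × 0.9 = $24,963.75.
Prior failure to appear (+25%): $24,963.75 × 1.25 = $31,204.69.
Victim suffered great bodily injury (+35%): $31,204.69 × 1.35 = $42,126.33.
Any prior felony conviction (+$16,750 flat): $42,126.33 + $16,750 = $58,876.33.
$58,876.33 is within the $300,000 maximum.
$58,876.33 is at or above the $9,500 minimum.
Rounded to the nearest dollar: $58,876.

$58,876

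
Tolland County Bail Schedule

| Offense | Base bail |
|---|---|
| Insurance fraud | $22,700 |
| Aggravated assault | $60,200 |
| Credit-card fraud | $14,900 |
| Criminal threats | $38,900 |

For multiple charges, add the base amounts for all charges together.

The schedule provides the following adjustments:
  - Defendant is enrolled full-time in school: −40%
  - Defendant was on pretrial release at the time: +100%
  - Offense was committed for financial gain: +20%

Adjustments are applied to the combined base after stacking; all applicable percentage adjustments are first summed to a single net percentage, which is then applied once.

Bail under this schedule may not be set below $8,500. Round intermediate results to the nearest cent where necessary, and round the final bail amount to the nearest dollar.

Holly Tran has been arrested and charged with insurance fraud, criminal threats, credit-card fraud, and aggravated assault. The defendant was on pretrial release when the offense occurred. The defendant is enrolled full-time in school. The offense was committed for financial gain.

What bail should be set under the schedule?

Base amounts from the schedule: insurance fraud $22,700; criminal threats $38,900; credit-card fraud $14,900; aggravated assault $60,200.
Stacking rule: sum of all bases. $22,700 + $38,900 + $14,900 + $60,200 = $136,700.
Net percentage adjustment: −40% +100% +20% = +80%. $136,700 × 1.8 = $246,060.
$246,060 is at or above the $8,500 minimum.

$246,060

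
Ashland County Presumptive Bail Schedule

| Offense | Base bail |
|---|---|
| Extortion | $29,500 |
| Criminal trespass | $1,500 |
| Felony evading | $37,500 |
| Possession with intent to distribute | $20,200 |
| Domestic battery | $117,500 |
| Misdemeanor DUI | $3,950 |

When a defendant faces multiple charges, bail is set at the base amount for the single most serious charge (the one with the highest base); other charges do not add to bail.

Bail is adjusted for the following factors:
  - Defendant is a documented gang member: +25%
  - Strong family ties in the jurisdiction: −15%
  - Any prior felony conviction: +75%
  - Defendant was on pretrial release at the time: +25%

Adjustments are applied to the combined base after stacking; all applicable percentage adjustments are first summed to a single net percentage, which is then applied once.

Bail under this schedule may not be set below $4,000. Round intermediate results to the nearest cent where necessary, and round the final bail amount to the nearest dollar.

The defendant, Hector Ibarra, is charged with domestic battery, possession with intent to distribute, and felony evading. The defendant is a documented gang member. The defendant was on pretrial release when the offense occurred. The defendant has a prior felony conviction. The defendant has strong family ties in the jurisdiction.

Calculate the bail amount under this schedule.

Base amounts from the schedule: domestic battery $117,500; possession with intent to distribute $20,200; felony evading $37,500.
Stacking rule: use the highest base only. Highest is domestic battery at $117,500. Combined base = $117,500.
Net percentage adjustment: +25% −15% +75% +25% = +110%. $117,500 × 2.1 = $246,750.
$246,750 is at or above the $4,000 minimum.

$246,750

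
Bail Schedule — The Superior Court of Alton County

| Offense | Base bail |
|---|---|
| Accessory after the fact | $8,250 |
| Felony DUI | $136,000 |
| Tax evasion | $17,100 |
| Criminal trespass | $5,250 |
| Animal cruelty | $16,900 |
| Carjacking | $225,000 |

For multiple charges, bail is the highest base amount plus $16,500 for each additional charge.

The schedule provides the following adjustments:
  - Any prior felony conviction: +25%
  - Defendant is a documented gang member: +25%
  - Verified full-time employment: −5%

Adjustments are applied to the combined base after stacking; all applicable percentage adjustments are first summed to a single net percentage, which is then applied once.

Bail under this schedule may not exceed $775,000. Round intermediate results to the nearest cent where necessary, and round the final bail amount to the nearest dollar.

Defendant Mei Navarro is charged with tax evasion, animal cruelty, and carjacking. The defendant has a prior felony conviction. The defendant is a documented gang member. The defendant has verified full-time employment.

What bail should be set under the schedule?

$374,100

Base amounts from the schedule: tax evasion $17,100; animal cruelty $16,900; carjacking $225,000.
Stacking rule: highest base plus $16,500 per additional charge. Highest is carjacking at $225,000; 2 additional charges → +$33,000. Combined base = $258,000.
Net percentage adjustment: +25% +25% −5% = +45%. $258,000 × 1.45 = $374,100.
$374,100 is within the $775,000 maximum.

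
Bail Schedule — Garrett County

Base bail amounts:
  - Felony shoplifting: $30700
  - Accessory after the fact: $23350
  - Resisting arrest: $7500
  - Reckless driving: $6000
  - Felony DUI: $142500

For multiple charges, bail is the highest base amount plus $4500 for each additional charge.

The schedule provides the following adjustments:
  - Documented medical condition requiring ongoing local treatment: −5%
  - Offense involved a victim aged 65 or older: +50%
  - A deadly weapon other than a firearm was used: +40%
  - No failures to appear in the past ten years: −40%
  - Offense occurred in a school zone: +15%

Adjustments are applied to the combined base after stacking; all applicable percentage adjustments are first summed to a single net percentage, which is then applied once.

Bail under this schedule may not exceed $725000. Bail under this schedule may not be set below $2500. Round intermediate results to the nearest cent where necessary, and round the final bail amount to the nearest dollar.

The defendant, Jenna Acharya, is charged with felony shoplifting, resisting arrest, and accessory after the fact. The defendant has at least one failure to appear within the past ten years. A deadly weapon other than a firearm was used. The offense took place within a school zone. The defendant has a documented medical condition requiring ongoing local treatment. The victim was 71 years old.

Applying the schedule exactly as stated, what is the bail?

$79400

Base amounts from the schedule: felony shoplifting $30700; resisting arrest $7500; accessory after the fact $23350.
Stacking rule: highest base plus $4500 per additional charge. Highest is felony shoplifting at $30700; 2 additional charges → +$9000. Combined base = $39700.
Net percentage adjustment: −5% +50% +40% +15% = +100%. $39700 × 2 = $79400.
$79400 is within the $725000 maximum.
$79400 is at or above the $2500 minimum.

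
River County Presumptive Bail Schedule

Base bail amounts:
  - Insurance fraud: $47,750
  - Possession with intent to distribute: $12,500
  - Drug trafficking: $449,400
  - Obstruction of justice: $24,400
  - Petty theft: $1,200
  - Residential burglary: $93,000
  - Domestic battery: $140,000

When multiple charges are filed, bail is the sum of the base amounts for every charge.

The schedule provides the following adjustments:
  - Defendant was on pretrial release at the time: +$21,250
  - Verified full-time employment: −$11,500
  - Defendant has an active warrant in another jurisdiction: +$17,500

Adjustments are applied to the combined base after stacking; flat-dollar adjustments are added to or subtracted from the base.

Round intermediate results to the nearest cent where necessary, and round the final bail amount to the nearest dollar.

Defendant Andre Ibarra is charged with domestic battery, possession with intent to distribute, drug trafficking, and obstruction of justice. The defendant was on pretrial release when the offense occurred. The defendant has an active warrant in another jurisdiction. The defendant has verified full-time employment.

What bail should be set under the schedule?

$653,550

Base amounts from the schedule: domestic battery $140,000; possession with intent to distribute $12,500; drug trafficking $449,400; obstruction of justice $24,400.
Stacking rule: sum of all bases. $140,000 + $12,500 + $449,400 + $24,400 = $626,300.
Defendant was on pretrial release at the time (+$21,250 flat): $626,300 + $21,250 = $647,550.
Verified full-time employment (−$11,500 flat): $647,550 − $11,500 = $636,050.
Defendant has an active warrant in another jurisdiction (+$17,500 flat): $636,050 + $17,500 = $653,550.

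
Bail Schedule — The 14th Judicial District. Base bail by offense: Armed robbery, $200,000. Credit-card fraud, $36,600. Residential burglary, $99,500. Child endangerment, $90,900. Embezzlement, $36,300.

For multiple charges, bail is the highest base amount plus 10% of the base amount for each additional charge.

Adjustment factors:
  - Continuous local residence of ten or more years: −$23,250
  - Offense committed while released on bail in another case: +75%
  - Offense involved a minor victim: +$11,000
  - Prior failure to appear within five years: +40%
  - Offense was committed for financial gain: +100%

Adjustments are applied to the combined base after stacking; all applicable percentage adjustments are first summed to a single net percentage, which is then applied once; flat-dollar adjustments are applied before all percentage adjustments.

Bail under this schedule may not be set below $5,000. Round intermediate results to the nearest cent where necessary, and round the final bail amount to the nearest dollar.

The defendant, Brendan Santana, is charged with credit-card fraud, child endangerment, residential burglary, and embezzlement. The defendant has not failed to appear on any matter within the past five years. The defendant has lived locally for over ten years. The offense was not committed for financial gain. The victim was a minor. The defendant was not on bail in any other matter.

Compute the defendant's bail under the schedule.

$103,630

Base amounts from the schedule: credit-card fraud $36,600; child endangerment $90,900; residential burglary $99,500; embezzlement $36,300.
Stacking rule: highest base plus 10% of each additional charge. Highest is residential burglary at $99,500. Additional: $36,600 × 10% = $3,660; $90,900 × 10% = $9,090; $36,300 × 10% = $3,630. Combined base = $99,500 + $16,380 = $115,880.
Continuous local residence of ten or more years (−$23,250 flat): $115,880 − $23,250 = $92,630.
Offense involved a minor victim (+$11,000 flat): $92,630 + $11,000 = $103,630.
$103,630 is at or above the $5,000 minimum.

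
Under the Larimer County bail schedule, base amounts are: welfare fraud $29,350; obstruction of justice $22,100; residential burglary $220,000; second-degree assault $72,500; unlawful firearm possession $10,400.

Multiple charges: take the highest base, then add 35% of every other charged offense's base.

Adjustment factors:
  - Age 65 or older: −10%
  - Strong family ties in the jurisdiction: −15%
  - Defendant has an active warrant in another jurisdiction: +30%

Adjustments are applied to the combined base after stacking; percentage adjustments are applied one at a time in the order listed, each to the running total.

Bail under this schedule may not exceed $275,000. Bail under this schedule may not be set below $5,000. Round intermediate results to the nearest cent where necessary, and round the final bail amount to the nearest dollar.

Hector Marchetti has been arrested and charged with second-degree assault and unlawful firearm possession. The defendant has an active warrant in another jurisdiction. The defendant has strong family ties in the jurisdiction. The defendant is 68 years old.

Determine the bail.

Base amounts from the schedule: second-degree assault $72,500; unlawful firearm possession $10,400.
Stacking rule: highest base plus 35% of each additional charge. Highest is second-degree assault at $72,500. Additional: $10,400 × 35% = $3,640. Combined base = $72,500 + $3,640 = $76,140.
Age 65 or older (−10%): $76,140 × 0.9 = $68,526.
Strong family ties in the jurisdiction (−15%): $68,526 × 0.85 = $58,247.10.
Defendant has an active warrant in another jurisdiction (+30%): $58,247.10 × 1.3 = $75,721.23.
$75,721.23 is within the $275,000 maximum.
$75,721.23 is at or above the $5,000 minimum.
Rounded to the nearest dollar: $75,721.

$75,721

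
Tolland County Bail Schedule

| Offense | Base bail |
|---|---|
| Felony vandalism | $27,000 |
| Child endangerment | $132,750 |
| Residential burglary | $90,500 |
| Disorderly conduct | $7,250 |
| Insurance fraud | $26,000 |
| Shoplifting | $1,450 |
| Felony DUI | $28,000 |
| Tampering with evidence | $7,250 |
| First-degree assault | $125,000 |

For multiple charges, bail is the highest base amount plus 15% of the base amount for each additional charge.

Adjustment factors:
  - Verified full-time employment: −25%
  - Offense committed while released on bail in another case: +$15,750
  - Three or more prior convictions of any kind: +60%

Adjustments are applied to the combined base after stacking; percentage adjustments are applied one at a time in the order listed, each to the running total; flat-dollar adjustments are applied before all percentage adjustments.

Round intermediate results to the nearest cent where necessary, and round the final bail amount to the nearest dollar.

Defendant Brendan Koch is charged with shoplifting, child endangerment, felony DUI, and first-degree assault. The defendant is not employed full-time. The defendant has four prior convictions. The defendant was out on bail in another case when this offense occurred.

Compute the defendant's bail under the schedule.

Base amounts from the schedule: shoplifting $1,450; child endangerment $132,750; felony DUI $28,000; first-degree assault $125,000.
Stacking rule: highest base plus 15% of each additional charge. Highest is child endangerment at $132,750. Additional: $1,450 × 15% = $217.50; $28,000 × 15% = $4,200; $125,000 × 15% = $18,750. Combined base = $132,750 + $23,167.50 = $155,917.50.
Offense committed while released on bail in another case (+$15,750 flat): $155,917.50 + $15,750 = $171,667.50.
Three or more prior convictions of any kind (+60%): $171,667.50 × 1.6 = $274,668.

$274,668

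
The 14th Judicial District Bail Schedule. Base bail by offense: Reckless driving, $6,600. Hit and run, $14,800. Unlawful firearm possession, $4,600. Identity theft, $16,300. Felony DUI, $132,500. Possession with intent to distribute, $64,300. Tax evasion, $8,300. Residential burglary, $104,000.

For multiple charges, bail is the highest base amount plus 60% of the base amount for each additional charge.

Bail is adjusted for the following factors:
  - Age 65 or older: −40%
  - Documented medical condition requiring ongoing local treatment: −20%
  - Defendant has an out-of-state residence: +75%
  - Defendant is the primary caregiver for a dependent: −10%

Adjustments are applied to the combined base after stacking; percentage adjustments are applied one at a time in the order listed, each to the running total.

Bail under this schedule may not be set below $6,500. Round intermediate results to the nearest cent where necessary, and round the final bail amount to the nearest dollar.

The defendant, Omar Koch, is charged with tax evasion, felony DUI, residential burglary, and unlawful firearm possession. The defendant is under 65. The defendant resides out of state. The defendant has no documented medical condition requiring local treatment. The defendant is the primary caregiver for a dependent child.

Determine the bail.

$319,158

Base amounts from the schedule: tax evasion $8,300; felony DUI $132,500; residential burglary $104,000; unlawful firearm possession $4,600.
Stacking rule: highest base plus 60% of each additional charge. Highest is felony DUI at $132,500. Additional: $8,300 × 60% = $4,980; $104,000 × 60% = $62,400; $4,600 × 60% = $2,760. Combined base = $132,500 + $70,140 = $202,640.
Defendant has an out-of-state residence (+75%): $202,640 × 1.75 = $354,620.
Defendant is the primary caregiver for a dependent (−10%): $354,620 × 0.9 = $319,158.
$319,158 is at or above the $6,500 minimum.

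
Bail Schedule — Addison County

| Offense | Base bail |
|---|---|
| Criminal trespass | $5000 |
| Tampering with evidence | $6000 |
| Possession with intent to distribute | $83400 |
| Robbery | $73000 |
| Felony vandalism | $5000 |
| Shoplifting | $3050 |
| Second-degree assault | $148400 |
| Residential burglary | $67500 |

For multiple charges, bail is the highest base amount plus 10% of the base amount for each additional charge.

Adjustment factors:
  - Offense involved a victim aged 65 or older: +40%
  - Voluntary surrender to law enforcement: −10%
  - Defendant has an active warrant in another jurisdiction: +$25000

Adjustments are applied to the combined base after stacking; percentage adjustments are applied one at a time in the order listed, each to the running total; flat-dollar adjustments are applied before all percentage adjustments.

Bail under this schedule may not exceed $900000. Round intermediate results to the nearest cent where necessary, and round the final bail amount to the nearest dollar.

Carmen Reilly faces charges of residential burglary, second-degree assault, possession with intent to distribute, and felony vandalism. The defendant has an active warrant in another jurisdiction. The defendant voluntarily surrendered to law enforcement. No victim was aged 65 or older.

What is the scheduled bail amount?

$170091

Base amounts from the schedule: residential burglary $67500; second-degree assault $148400; possession with intent to distribute $83400; felony vandalism $5000.
Stacking rule: highest base plus 10% of each additional charge. Highest is second-degree assault at $148400. Additional: $67500 × 10% = $6750; $83400 × 10% = $8340; $5000 × 10% = $500. Combined base = $148400 + $15590 = $163990.
Defendant has an active warrant in another jurisdiction (+$25000 flat): $163990 + $25000 = $188990.
Voluntary surrender to law enforcement (−10%): $188990 × 0.9 = $170091.
$170091 is within the $900000 maximum.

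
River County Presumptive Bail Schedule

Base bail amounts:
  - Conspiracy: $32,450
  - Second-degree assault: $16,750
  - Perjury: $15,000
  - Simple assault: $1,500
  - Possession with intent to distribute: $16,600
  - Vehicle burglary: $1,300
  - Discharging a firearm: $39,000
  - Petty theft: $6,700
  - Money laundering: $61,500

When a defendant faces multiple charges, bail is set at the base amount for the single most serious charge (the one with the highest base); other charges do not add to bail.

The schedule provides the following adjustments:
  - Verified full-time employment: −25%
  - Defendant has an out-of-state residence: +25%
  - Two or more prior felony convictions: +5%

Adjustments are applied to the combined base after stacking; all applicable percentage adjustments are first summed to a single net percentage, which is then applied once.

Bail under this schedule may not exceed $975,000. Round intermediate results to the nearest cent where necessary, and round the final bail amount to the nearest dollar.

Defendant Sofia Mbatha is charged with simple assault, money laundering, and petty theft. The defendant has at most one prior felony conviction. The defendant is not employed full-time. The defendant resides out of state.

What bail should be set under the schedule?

Base amounts from the schedule: simple assault $1,500; money laundering $61,500; petty theft $6,700.
Stacking rule: use the highest base only. Highest is money laundering at $61,500. Combined base = $61,500.
Defendant has an out-of-state residence (+25%): $61,500 × 1.25 = $76,875.
$76,875 is within the $975,000 maximum.

$76,875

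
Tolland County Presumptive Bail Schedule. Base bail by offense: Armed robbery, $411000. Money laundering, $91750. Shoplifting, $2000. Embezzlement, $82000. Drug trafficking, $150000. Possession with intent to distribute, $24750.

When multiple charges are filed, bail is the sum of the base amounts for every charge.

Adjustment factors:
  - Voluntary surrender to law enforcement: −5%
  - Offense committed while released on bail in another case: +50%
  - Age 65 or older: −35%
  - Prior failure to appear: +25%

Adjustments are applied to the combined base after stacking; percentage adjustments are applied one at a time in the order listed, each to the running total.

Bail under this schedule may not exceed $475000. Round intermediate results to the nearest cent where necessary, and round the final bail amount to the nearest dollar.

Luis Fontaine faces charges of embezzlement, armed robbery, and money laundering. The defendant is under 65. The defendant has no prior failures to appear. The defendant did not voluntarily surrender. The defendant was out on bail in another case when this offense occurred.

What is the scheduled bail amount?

$475000

Base amounts from the schedule: embezzlement $82000; armed robbery $411000; money laundering $91750.
Stacking rule: sum of all bases. $82000 + $411000 + $91750 = $584750.
Offense committed while released on bail in another case (+50%): $584750 × 1.5 = $877125.
Result $877125 exceeds the maximum of $475000; bail is capped at $475000.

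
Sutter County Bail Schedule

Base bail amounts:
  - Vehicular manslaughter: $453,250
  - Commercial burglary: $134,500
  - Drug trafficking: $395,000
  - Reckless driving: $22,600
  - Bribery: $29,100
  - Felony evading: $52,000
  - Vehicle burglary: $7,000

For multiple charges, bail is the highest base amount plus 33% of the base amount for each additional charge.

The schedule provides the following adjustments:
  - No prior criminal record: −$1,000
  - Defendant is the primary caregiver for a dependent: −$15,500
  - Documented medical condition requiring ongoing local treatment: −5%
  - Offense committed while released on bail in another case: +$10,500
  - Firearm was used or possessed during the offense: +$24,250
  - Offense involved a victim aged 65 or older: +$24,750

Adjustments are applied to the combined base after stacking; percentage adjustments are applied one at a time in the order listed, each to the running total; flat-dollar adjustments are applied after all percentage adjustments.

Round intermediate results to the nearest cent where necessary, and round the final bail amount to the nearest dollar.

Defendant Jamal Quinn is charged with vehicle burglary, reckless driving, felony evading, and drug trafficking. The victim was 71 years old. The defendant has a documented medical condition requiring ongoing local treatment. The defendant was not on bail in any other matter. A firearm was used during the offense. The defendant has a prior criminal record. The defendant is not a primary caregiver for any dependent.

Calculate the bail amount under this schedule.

$449,832

Base amounts from the schedule: vehicle burglary $7,000; reckless driving $22,600; felony evading $52,000; drug trafficking $395,000.
Stacking rule: highest base plus 33% of each additional charge. Highest is drug trafficking at $395,000. Additional: $7,000 × 33% = $2,310; $22,600 × 33% = $7,458; $52,000 × 33% = $17,160. Combined base = $395,000 + $26,928 = $421,928.
Documented medical condition requiring ongoing local treatment (−5%): $421,928 × 0.95 = $400,831.60.
Firearm was used or possessed during the offense (+$24,250 flat): $400,831.60 + $24,250 = $425,081.60.
Offense involved a victim aged 65 or older (+$24,750 flat): $425,081.60 + $24,750 = $449,831.60.
Rounded to the nearest dollar: $449,832.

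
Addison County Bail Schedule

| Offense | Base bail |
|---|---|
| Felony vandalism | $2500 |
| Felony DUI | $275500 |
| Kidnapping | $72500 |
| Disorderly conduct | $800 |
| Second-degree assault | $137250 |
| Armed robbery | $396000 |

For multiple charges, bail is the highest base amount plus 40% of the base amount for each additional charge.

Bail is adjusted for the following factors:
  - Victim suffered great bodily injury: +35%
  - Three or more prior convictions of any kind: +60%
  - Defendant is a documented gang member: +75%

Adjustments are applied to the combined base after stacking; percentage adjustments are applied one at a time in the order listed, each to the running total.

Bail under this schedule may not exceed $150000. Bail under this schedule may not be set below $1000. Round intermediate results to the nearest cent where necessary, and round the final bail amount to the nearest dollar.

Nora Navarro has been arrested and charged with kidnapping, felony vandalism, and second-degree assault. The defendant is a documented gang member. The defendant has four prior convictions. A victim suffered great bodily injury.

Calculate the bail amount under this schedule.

$150000

Base amounts from the schedule: kidnapping $72500; felony vandalism $2500; second-degree assault $137250.
Stacking rule: highest base plus 40% of each additional charge. Highest is second-degree assault at $137250. Additional: $72500 × 40% = $29000; $2500 × 40% = $1000. Combined base = $137250 + $30000 = $167250.
Victim suffered great bodily injury (+35%): $167250 × 1.35 = $225787.50.
Three or more prior convictions of any kind (+60%): $225787.50 × 1.6 = $361260.
Defendant is a documented gang member (+75%): $361260 × 1.75 = $632205.
Result $632205 exceeds the maximum of $150000; bail is capped at $150000.
$150000 is at or above the $1000 minimum.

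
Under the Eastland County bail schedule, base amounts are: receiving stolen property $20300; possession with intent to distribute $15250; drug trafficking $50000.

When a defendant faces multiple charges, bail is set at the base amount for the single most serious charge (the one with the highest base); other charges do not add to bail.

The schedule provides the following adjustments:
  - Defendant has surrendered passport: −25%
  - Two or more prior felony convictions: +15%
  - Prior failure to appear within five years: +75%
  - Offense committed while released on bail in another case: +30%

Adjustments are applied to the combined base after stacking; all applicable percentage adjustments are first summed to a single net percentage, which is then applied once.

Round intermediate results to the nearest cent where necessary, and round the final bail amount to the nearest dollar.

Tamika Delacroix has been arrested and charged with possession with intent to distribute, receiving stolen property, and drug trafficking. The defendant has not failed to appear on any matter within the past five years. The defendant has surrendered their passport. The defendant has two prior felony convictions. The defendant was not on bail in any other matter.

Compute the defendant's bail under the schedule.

$45000

Base amounts from the schedule: possession with intent to distribute $15250; receiving stolen property $20300; drug trafficking $50000.
Stacking rule: use the highest base only. Highest is drug trafficking at $50000. Combined base = $50000.
Net percentage adjustment: −25% +15% = −10%. $50000 × 0.9 = $45000.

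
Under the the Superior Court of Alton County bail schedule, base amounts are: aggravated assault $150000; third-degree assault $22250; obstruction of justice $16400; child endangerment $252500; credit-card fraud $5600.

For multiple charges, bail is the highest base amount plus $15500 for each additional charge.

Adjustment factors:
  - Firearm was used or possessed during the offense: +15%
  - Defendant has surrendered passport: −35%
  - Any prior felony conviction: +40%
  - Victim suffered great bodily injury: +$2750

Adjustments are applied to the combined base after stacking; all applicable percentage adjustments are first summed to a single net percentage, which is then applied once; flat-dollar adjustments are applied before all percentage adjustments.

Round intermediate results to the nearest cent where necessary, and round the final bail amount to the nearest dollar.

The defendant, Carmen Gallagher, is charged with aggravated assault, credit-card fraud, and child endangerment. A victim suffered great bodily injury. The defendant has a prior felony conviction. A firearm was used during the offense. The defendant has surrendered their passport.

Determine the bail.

Base amounts from the schedule: aggravated assault $150000; credit-card fraud $5600; child endangerment $252500.
Stacking rule: highest base plus $15500 per additional charge. Highest is child endangerment at $252500; 2 additional charges → +$31000. Combined base = $283500.
Victim suffered great bodily injury (+$2750 flat): $283500 + $2750 = $286250.
Net percentage adjustment: +15% −35% +40% = +20%. $286250 × 1.2 = $343500.

$343500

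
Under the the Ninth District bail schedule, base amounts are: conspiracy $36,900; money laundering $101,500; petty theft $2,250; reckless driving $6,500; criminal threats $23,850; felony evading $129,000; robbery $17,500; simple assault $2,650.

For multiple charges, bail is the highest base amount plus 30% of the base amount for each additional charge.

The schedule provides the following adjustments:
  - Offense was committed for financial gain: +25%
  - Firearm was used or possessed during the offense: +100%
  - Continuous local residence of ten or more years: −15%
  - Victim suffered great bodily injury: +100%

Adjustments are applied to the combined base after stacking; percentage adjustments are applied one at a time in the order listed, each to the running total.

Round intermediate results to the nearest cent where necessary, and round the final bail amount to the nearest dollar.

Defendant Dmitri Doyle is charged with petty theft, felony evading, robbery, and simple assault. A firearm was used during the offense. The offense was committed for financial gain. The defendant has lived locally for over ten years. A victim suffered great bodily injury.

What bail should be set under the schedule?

Base amounts from the schedule: petty theft $2,250; felony evading $129,000; robbery $17,500; simple assault $2,650.
Stacking rule: highest base plus 30% of each additional charge. Highest is felony evading at $129,000. Additional: $2,250 × 30% = $675; $17,500 × 30% = $5,250; $2,650 × 30% = $795. Combined base = $129,000 + $6,720 = $135,720.
Offense was committed for financial gain (+25%): $135,720 × 1.25 = $169,650.
Firearm was used or possessed during the offense (+100%): $169,650 × 2 = $339,300.
Continuous local residence of ten or more years (−15%): $339,300 × 0.85 = $288,405.
Victim suffered great bodily injury (+100%): $288,405 × 2 = $576,810.

$576,810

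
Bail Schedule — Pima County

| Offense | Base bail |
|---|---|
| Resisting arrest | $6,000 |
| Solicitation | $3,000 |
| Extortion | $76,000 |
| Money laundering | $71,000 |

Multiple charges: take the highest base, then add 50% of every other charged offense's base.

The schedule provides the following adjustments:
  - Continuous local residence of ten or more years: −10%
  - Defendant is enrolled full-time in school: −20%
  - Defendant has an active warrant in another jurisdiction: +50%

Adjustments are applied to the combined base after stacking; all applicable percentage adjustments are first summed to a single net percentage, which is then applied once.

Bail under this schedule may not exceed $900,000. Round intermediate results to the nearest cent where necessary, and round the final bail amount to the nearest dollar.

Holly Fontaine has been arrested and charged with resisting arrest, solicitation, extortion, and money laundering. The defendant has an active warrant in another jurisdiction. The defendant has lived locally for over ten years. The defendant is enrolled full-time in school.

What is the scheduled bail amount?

$139,200

Base amounts from the schedule: resisting arrest $6,000; solicitation $3,000; extortion $76,000; money laundering $71,000.
Stacking rule: highest base plus 50% of each additional charge. Highest is extortion at $76,000. Additional: $6,000 × 50% = $3,000; $3,000 × 50% = $1,500; $71,000 × 50% = $35,500. Combined base = $76,000 + $40,000 = $116,000.
Net percentage adjustment: −10% −20% +50% = +20%. $116,000 × 1.2 = $139,200.
$139,200 is within the $900,000 maximum.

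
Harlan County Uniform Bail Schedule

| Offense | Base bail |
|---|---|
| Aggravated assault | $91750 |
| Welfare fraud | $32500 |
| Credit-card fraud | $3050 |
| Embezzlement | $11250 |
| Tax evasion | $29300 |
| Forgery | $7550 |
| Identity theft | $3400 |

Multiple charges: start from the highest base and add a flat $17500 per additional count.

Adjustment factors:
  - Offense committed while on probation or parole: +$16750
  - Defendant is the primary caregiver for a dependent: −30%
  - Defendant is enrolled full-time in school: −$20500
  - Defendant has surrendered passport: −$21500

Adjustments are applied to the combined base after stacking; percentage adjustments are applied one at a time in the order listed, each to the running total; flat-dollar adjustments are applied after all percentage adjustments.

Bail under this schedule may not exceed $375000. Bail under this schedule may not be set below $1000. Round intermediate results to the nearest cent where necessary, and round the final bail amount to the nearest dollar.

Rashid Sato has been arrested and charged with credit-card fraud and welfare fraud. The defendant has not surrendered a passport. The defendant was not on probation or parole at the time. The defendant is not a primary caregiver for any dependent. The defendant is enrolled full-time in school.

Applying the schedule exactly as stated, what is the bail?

Base amounts from the schedule: credit-card fraud $3050; welfare fraud $32500.
Stacking rule: highest base plus $17500 per additional charge. Highest is welfare fraud at $32500; 1 additional charge → +$17500. Combined base = $50000.
Defendant is enrolled full-time in school (−$20500 flat): $50000 − $20500 = $29500.
$29500 is within the $375000 maximum.
$29500 is at or above the $1000 minimum.

$29500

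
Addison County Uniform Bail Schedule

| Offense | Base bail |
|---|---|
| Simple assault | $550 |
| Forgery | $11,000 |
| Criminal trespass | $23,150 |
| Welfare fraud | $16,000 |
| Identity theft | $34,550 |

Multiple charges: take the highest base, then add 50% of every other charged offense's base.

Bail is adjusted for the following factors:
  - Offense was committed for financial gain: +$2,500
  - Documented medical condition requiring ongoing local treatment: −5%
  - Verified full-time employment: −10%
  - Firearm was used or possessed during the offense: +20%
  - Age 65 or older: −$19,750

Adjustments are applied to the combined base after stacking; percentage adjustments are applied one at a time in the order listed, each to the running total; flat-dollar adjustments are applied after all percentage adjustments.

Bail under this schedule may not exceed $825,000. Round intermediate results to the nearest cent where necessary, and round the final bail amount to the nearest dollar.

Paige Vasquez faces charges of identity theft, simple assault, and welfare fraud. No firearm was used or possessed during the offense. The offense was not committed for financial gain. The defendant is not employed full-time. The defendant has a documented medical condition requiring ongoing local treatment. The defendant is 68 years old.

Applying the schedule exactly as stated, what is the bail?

$20,934

Base amounts from the schedule: identity theft $34,550; simple assault $550; welfare fraud $16,000.
Stacking rule: highest base plus 50% of each additional charge. Highest is identity theft at $34,550. Additional: $550 × 50% = $275; $16,000 × 50% = $8,000. Combined base = $34,550 + $8,275 = $42,825.
Documented medical condition requiring ongoing local treatment (−5%): $42,825 × 0.95 = $40,683.75.
Age 65 or older (−$19,750 flat): $40,683.75 − $19,750 = $20,933.75.
$20,933.75 is within the $825,000 maximum.
Rounded to the nearest dollar: $20,934.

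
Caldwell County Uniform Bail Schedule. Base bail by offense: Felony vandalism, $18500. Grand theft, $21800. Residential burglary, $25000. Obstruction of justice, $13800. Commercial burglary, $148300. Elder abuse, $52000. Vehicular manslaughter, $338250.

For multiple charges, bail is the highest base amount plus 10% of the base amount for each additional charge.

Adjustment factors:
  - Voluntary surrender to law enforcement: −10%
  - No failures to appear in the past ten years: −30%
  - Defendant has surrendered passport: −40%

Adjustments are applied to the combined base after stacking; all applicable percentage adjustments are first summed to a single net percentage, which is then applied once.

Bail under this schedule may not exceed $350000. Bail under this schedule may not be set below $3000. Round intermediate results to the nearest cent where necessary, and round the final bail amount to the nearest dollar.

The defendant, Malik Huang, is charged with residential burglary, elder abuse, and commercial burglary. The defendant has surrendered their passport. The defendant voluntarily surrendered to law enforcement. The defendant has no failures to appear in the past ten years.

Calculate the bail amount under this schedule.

$31200

Base amounts from the schedule: residential burglary $25000; elder abuse $52000; commercial burglary $148300.
Stacking rule: highest base plus 10% of each additional charge. Highest is commercial burglary at $148300. Additional: $25000 × 10% = $2500; $52000 × 10% = $5200. Combined base = $148300 + $7700 = $156000.
Net percentage adjustment: −10% −30% −40% = −80%. $156000 × 0.2 = $31200.
$31200 is within the $350000 maximum.
$31200 is at or above the $3000 minimum.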